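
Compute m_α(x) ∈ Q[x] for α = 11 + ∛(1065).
m_α(x) = x^3 - 33x^2 + 363x - 2396

Set β = α - 11 = ∛(1065), so β^3 = 1065. Then (α - 11)^3 - 1065 = 0, i.e. α is a root of g(x) = (x - 11)^3 - 1065 = x^3 - 33x^2 + 363x - 2396. Since g(x) = h(x - 11) where h(x) = x^3 - 1065, and h is irreducible over Q (because 1065 is not a perfect cube, so h has no rational root, and a monic cubic with no rational root is irreducible), g is also irreducible (irreducibility is preserved under the substitution x → x - 11). Hence m_α(x) = x^3 - 33x^2 + 363x - 2396.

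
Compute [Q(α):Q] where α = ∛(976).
[Q(α):Q] = 3

The minimal polynomial of α is x^3 - 976, irreducible over Q since 976 is not a perfect cube (so x^3 - 976 has no rational root). Hence [Q(α):Q] = deg(m_α) = 3.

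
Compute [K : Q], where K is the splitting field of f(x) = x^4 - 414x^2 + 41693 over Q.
[K : Q] = 4

Solving the quadratic in x^2: x^2 = (414 ± √(414^2 - 4·41693))/2 = (414 ± √4624)/2 = (414 ± 68)/2, giving x^2 = 173 or x^2 = 241. So f(x) = (x^2 - 173)(x^2 - 241) and the roots of f are ±√173, ±√241. Hence the splitting field is K = Q(√173, √241). Since 173 and 241 are distinct squarefree integers > 1, their product 41693 is not a perfect square, so √241 ∉ Q(√173). By the tower law [K:Q] = [Q(√173,√241):Q(√173)] · [Q(√173):Q] = 2 · 2 = 4.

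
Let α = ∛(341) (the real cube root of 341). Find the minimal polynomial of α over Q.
m_α(x) = x^3 - 341

α satisfies α^3 = 341, so x^3 - 341 annihilates α. By the rational root test, a rational root p/q (in lowest terms) of x^3 - 341 would satisfy p^3 = 341 q^3, forcing q = 1 and p^3 = 341; but 341 is not a perfect cube, contradiction. A monic cubic over Q with no rational root is irreducible (any nontrivial factorization would include a linear factor). Hence x^3 - 341 is the minimal polynomial of α, and in particular [Q(α):Q] = 3.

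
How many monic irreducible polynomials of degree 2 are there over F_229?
There are 26106 monic irreducible polynomials of degree 2 over F_229

Each element of F_{229^2} that lies in no proper subfield is a root of exactly one monic irreducible of degree 2 over F_229, and each such polynomial has 2 distinct roots in F_{229^2}. By Möbius inversion the count is N_229(2) = (1/2) Σ_{d|2} μ(2/d) · 229^d = (1/2)(μ(2)·229^1 + μ(1)·229^2) = 52212/2 = 26106.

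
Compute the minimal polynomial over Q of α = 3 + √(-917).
m_α(x) = x^2 - 6x + 926

From α - 3 = √(-917), squaring gives (α - 3)^2 = -917, i.e. α^2 - 6α + 9 = -917, so α^2 - 6α + 926 = 0. The discriminant of x^2 - 6x + 926 is (-6)^2 - 4·(926) = 36 - 3704 = -3668, and 4·(-917) is not a perfect square in Q since -917 is squarefree and ≠ 1. Hence x^2 - 6x + 926 is irreducible over Q and is the minimal polynomial of α.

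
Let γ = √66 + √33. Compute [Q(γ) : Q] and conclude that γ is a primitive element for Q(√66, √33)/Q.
[Q(γ) : Q] = 4 (equivalently, Q(γ) = Q(√66, √33))

Obviously Q(γ) ⊆ Q(√66, √33), and [Q(√66, √33):Q] = 4 (since 66, 33 are distinct squarefree integers > 1 with 2178 not a perfect square). To show equality we compute the minimal polynomial of γ. From γ = √66 + √33: γ^2 = 66 + 2√(2178) + 33 = 99 + 2√(2178), so γ^2 - 99 = 2√(2178); squaring, (γ^2 - 99)^2 = 4·2178, i.e. γ^4 - 198γ^2 + 9801 - 8712 = 0, i.e. γ^4 - 198γ^2 + 1089 = 0. So γ is a root of x^4 - 198x^2 + 1089. This polynomial is irreducible over Q: it has no rational root (each ±√66 ± √33 is irrational), and any factorization into two quadratics over Q would force √(2178) ∈ Q (pairing opposite roots) or √66, √33 ∈ Q (other pairings), all impossible. Hence [Q(γ):Q] = 4 = [Q(√66, √33):Q], so Q(γ) = Q(√66, √33).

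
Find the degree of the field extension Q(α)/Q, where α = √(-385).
[Q(α):Q] = 2

[Q(α):Q] equals the degree of the minimal polynomial of α. Here α^2 = -385 and x^2 + 385 is irreducible (d = -385 is squarefree, ≠ 1, hence not a square), so deg(m_α) = 2. Thus [Q(α):Q] = 2.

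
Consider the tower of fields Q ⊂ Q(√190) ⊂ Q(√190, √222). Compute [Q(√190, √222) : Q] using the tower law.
[Q(√190, √222) : Q] = 4

[Q(√190):Q] = 2 (min poly x^2 - 190, irreducible since 190 is squarefree > 1). For the top step, suppose √222 ∈ Q(√190), say √222 = c + d√190 with c, d ∈ Q. Squaring: 222 = c^2 + 190d^2 + 2cd√190. Since √190 ∉ Q this forces 2cd = 0. If d = 0 then √222 = c ∈ Q, contradicting 222 squarefree > 1. If c = 0 then 222 = 190d^2, so 190·222 = (190d)^2 is a perfect square in Q — but 190·222 = 42180 is not a perfect square (since 190 and 222 are distinct squarefree integers). Contradiction. Hence √222 ∉ Q(√190), so x^2 - 222 stays irreducible over Q(√190) and [Q(√190, √222) : Q(√190)] = 2. By the tower law, [Q(√190, √222) : Q] = 2 · 2 = 4.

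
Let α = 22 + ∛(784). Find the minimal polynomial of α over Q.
m_α(x) = x^3 - 66x^2 + 1452x - 11432

Set β = α - 22 = ∛(784), so β^3 = 784. Then (α - 22)^3 - 784 = 0, i.e. α is a root of g(x) = (x - 22)^3 - 784 = x^3 - 66x^2 + 1452x - 11432. Since g(x) = h(x - 22) where h(x) = x^3 - 784, and h is irreducible over Q (because 784 is not a perfect cube, so h has no rational root, and a monic cubic with no rational root is irreducible), g is also irreducible (irreducibility is preserved under the substitution x → x - 22). Hence m_α(x) = x^3 - 66x^2 + 1452x - 11432.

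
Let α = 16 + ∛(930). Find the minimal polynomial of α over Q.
m_α(x) = x^3 - 48x^2 + 768x - 5026

Set β = α - 16 = ∛(930), so β^3 = 930. Then (α - 16)^3 - 930 = 0, i.e. α is a root of g(x) = (x - 16)^3 - 930 = x^3 - 48x^2 + 768x - 5026. Since g(x) = h(x - 16) where h(x) = x^3 - 930, and h is irreducible over Q (because 930 is not a perfect cube, so h has no rational root, and a monic cubic with no rational root is irreducible), g is also irreducible (irreducibility is preserved under the substitution x → x - 16). Hence m_α(x) = x^3 - 48x^2 + 768x - 5026.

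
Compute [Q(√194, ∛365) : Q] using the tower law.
[Q(√194, ∛365) : Q] = 6

Let L = Q(√194, ∛365). Since Q(√194) ⊂ L and [Q(√194):Q] = 2, the tower law gives 2 | [L:Q]. Likewise Q(∛365) ⊂ L with [Q(∛365):Q] = 3 (because 365 is not a perfect cube), so 3 | [L:Q]. As gcd(2,3) = 1, [L:Q] is divisible by 6. Conversely L is generated over Q by √194 and ∛365, so [L:Q] ≤ 2·3 = 6. Therefore [Q(√194, ∛365) : Q] = 6.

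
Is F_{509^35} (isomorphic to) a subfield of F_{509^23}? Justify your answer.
No: F_{509^35} is not a subfield of F_{509^23}

F_{p^m} embeds in F_{p^n} iff m | n. Here 35 ∤ 23 (since 23 = 0·35 + 23 with remainder 23 ≠ 0), so F_{509^35} is not a subfield of F_{509^23}. Equivalently: if it were, the tower law would give 35 = [F_{509^35}:F_509] dividing [F_{509^23}:F_509] = 23, contradiction.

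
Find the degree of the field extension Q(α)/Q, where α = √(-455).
[Q(α):Q] = 2

[Q(α):Q] equals the degree of the minimal polynomial of α. Here α^2 = -455 and x^2 + 455 is irreducible (d = -455 is squarefree, ≠ 1, hence not a square), so deg(m_α) = 2. Thus [Q(α):Q] = 2.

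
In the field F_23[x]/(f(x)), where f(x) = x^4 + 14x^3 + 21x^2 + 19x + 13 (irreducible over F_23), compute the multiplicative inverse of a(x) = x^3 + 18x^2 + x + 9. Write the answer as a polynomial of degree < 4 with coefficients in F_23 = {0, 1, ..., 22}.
a(x)^(-1) ≡ 14x^3 + 9x^2 + 21x + 15 (mod f(x))

Since f is irreducible over F_23, F_23[x]/(f) is a field and a(x) ≠ 0 has an inverse. Apply the extended Euclidean algorithm to f(x) and a(x) in F_23[x]: f(x) = (x + 19)·a(x) + (14x + 3);  a(x) = (5x^2 + 15x + 10)·(14x + 3) + (2). The last nonzero remainder is the constant 2 = gcd(f, a) in F_23. Back-substituting through the division chain expresses 2 = s(x)·a(x) + t(x)·f(x) with s(x) ≡ 5x^3 + 18x^2 + 19x + 7 (mod f), so (5x^3 + 18x^2 + 19x + 7)·a(x) ≡ 2 (mod f). Multiplying by 2^(-1) ≡ 12 in F_23 gives a(x)^(-1) ≡ 12·(5x^3 + 18x^2 + 19x + 7) ≡ 14x^3 + 9x^2 + 21x + 15 (mod f). Check: (x^3 + 18x^2 + x + 9)·(14x^3 + 9x^2 + 21x + 15) = 14x^6 + 8x^5 + 13x^4 + 22x^3 + 4x^2 + 20x + 20 ≡ 1 (mod x^4 + 14x^3 + 21x^2 + 19x + 13).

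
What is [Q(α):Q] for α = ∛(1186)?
[Q(α):Q] = 3

The minimal polynomial of α is x^3 - 1186, irreducible over Q since 1186 is not a perfect cube (so x^3 - 1186 has no rational root). Hence [Q(α):Q] = deg(m_α) = 3.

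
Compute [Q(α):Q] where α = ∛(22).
[Q(α):Q] = 3

The minimal polynomial of α is x^3 - 22, irreducible over Q since 22 is not a perfect cube (so x^3 - 22 has no rational root). Hence [Q(α):Q] = deg(m_α) = 3.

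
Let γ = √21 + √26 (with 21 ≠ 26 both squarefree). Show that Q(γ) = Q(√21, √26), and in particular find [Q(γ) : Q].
[Q(γ) : Q] = 4 (equivalently, Q(γ) = Q(√21, √26))

Obviously Q(γ) ⊆ Q(√21, √26), and [Q(√21, √26):Q] = 4 (since 21, 26 are distinct squarefree integers > 1 with 546 not a perfect square). To show equality we compute the minimal polynomial of γ. From γ = √21 + √26: γ^2 = 21 + 2√(546) + 26 = 47 + 2√(546), so γ^2 - 47 = 2√(546); squaring, (γ^2 - 47)^2 = 4·546, i.e. γ^4 - 94γ^2 + 2209 - 2184 = 0, i.e. γ^4 - 94γ^2 + 25 = 0. So γ is a root of x^4 - 94x^2 + 25. This polynomial is irreducible over Q: it has no rational root (each ±√21 ± √26 is irrational), and any factorization into two quadratics over Q would force √(546) ∈ Q (pairing opposite roots) or √21, √26 ∈ Q (other pairings), all impossible. Hence [Q(γ):Q] = 4 = [Q(√21, √26):Q], so Q(γ) = Q(√21, √26).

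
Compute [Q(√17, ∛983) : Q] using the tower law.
[Q(√17, ∛983) : Q] = 6

Let L = Q(√17, ∛983). Since Q(√17) ⊂ L and [Q(√17):Q] = 2, the tower law gives 2 | [L:Q]. Likewise Q(∛983) ⊂ L with [Q(∛983):Q] = 3 (because 983 is not a perfect cube), so 3 | [L:Q]. As gcd(2,3) = 1, [L:Q] is divisible by 6. Conversely L is generated over Q by √17 and ∛983, so [L:Q] ≤ 2·3 = 6. Therefore [Q(√17, ∛983) : Q] = 6.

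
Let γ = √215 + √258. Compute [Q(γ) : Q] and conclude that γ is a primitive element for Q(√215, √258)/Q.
[Q(γ) : Q] = 4 (equivalently, Q(γ) = Q(√215, √258))

Obviously Q(γ) ⊆ Q(√215, √258), and [Q(√215, √258):Q] = 4 (since 215, 258 are distinct squarefree integers > 1 with 55470 not a perfect square). To show equality we compute the minimal polynomial of γ. From γ = √215 + √258: γ^2 = 215 + 2√(55470) + 258 = 473 + 2√(55470), so γ^2 - 473 = 2√(55470); squaring, (γ^2 - 473)^2 = 4·55470, i.e. γ^4 - 946γ^2 + 223729 - 221880 = 0, i.e. γ^4 - 946γ^2 + 1849 = 0. So γ is a root of x^4 - 946x^2 + 1849. This polynomial is irreducible over Q: it has no rational root (each ±√215 ± √258 is irrational), and any factorization into two quadratics over Q would force √(55470) ∈ Q (pairing opposite roots) or √215, √258 ∈ Q (other pairings), all impossible. Hence [Q(γ):Q] = 4 = [Q(√215, √258):Q], so Q(γ) = Q(√215, √258).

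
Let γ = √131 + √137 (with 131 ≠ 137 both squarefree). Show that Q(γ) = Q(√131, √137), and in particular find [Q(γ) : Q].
[Q(γ) : Q] = 4 (equivalently, Q(γ) = Q(√131, √137))

Obviously Q(γ) ⊆ Q(√131, √137), and [Q(√131, √137):Q] = 4 (since 131, 137 are distinct squarefree integers > 1 with 17947 not a perfect square). To show equality we compute the minimal polynomial of γ. From γ = √131 + √137: γ^2 = 131 + 2√(17947) + 137 = 268 + 2√(17947), so γ^2 - 268 = 2√(17947); squaring, (γ^2 - 268)^2 = 4·17947, i.e. γ^4 - 536γ^2 + 71824 - 71788 = 0, i.e. γ^4 - 536γ^2 + 36 = 0. So γ is a root of x^4 - 536x^2 + 36. This polynomial is irreducible over Q: it has no rational root (each ±√131 ± √137 is irrational), and any factorization into two quadratics over Q would force √(17947) ∈ Q (pairing opposite roots) or √131, √137 ∈ Q (other pairings), all impossible. Hence [Q(γ):Q] = 4 = [Q(√131, √137):Q], so Q(γ) = Q(√131, √137).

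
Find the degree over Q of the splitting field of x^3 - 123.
[K : Q] = 6

The roots of x^3 - 123 are ∛123, ω∛123, ω^2∛123 where ω = e^(2πi/3) is a primitive cube root of unity, so K = Q(∛123, ω). Now [Q(∛123):Q] = 3 (since 123 is not a perfect cube, x^3 - 123 is irreducible) and [Q(ω):Q] = 2. Both 2 and 3 divide [K:Q], and [K:Q] ≤ 3·2 = 6, so [K:Q] = 6. (Equivalently: Q(∛123) ⊂ R but ω ∉ R, so [K : Q(∛123)] = 2.)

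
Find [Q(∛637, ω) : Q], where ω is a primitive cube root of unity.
[Q(∛637, ω) : Q] = 6

[Q(∛637):Q] = 3 (min poly x^3 - 637, irreducible since 637 is not a perfect cube). [Q(ω):Q] = 2 (min poly x^2 + x + 1). Since Q(∛637) ⊂ R and ω ∉ R, we have ω ∉ Q(∛637), so x^2 + x + 1 remains irreducible over Q(∛637) and [Q(∛637, ω) : Q(∛637)] = 2. By the tower law, [Q(∛637, ω) : Q] = 3 · 2 = 6. (In fact Q(∛637, ω) is the splitting field of x^3 - 637 over Q.)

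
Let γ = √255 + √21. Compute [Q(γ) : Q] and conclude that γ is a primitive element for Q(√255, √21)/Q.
[Q(γ) : Q] = 4 (equivalently, Q(γ) = Q(√255, √21))

Obviously Q(γ) ⊆ Q(√255, √21), and [Q(√255, √21):Q] = 4 (since 255, 21 are distinct squarefree integers > 1 with 5355 not a perfect square). To show equality we compute the minimal polynomial of γ. From γ = √255 + √21: γ^2 = 255 + 2√(5355) + 21 = 276 + 2√(5355), so γ^2 - 276 = 2√(5355); squaring, (γ^2 - 276)^2 = 4·5355, i.e. γ^4 - 552γ^2 + 76176 - 21420 = 0, i.e. γ^4 - 552γ^2 + 54756 = 0. So γ is a root of x^4 - 552x^2 + 54756. This polynomial is irreducible over Q: it has no rational root (each ±√255 ± √21 is irrational), and any factorization into two quadratics over Q would force √(5355) ∈ Q (pairing opposite roots) or √255, √21 ∈ Q (other pairings), all impossible. Hence [Q(γ):Q] = 4 = [Q(√255, √21):Q], so Q(γ) = Q(√255, √21).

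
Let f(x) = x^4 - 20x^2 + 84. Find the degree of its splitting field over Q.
[K : Q] = 4

Solving the quadratic in x^2: x^2 = (20 ± √(20^2 - 4·84))/2 = (20 ± √64)/2 = (20 ± 8)/2, giving x^2 = 14 or x^2 = 6. So f(x) = (x^2 - 14)(x^2 - 6) and the roots of f are ±√14, ±√6. Hence the splitting field is K = Q(√14, √6). Since 14 and 6 are distinct squarefree integers > 1, their product 84 is not a perfect square, so √6 ∉ Q(√14). By the tower law [K:Q] = [Q(√14,√6):Q(√14)] · [Q(√14):Q] = 2 · 2 = 4.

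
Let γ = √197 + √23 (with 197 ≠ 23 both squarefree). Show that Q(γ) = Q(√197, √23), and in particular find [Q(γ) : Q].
[Q(γ) : Q] = 4 (equivalently, Q(γ) = Q(√197, √23))

Obviously Q(γ) ⊆ Q(√197, √23), and [Q(√197, √23):Q] = 4 (since 197, 23 are distinct squarefree integers > 1 with 4531 not a perfect square). To show equality we compute the minimal polynomial of γ. From γ = √197 + √23: γ^2 = 197 + 2√(4531) + 23 = 220 + 2√(4531), so γ^2 - 220 = 2√(4531); squaring, (γ^2 - 220)^2 = 4·4531, i.e. γ^4 - 440γ^2 + 48400 - 18124 = 0, i.e. γ^4 - 440γ^2 + 30276 = 0. So γ is a root of x^4 - 440x^2 + 30276. This polynomial is irreducible over Q: it has no rational root (each ±√197 ± √23 is irrational), and any factorization into two quadratics over Q would force √(4531) ∈ Q (pairing opposite roots) or √197, √23 ∈ Q (other pairings), all impossible. Hence [Q(γ):Q] = 4 = [Q(√197, √23):Q], so Q(γ) = Q(√197, √23).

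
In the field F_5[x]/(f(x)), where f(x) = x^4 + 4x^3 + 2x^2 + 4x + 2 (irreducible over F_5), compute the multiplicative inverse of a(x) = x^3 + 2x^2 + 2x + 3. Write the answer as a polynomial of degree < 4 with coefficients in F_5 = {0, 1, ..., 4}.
a(x)^(-1) ≡ x^3 + x^2 + 1 (mod f(x))

Since f is irreducible over F_5, F_5[x]/(f) is a field and a(x) ≠ 0 has an inverse. Apply the extended Euclidean algorithm to f(x) and a(x) in F_5[x]: f(x) = (x + 2)·a(x) + (x^2 + 2x + 1);  a(x) = (x)·(x^2 + 2x + 1) + (x + 3);  (x^2 + 2x + 1) = (x + 4)·(x + 3) + (4). The last nonzero remainder is the constant 4 = gcd(f, a) in F_5. Back-substituting through the division chain expresses 4 = s(x)·a(x) + t(x)·f(x) with s(x) ≡ 4x^3 + 4x^2 + 4 (mod f), so (4x^3 + 4x^2 + 4)·a(x) ≡ 4 (mod f). Multiplying by 4^(-1) ≡ 4 in F_5 gives a(x)^(-1) ≡ 4·(4x^3 + 4x^2 + 4) ≡ x^3 + x^2 + 1 (mod f). Check: (x^3 + 2x^2 + 2x + 3)·(x^3 + x^2 + 1) = x^6 + 3x^5 + 4x^4 + x^3 + 2x + 3 ≡ 1 (mod x^4 + 4x^3 + 2x^2 + 4x + 2).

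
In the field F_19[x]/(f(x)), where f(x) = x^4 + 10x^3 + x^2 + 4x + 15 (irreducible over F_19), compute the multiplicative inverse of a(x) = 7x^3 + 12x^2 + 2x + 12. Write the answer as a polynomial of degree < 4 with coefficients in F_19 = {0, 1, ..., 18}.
a(x)^(-1) ≡ 8x^3 + 1 (mod f(x))

Since f is irreducible over F_19, F_19[x]/(f) is a field and a(x) ≠ 0 has an inverse. Apply the extended Euclidean algorithm to f(x) and a(x) in F_19[x]: f(x) = (11x + 7)·a(x) + (9x^2 + 10x + 7);  a(x) = (5x)·(9x^2 + 10x + 7) + (5x + 12);  (9x^2 + 10x + 7) = (17x + 3)·(5x + 12) + (9). The last nonzero remainder is the constant 9 = gcd(f, a) in F_19. Back-substituting through the division chain expresses 9 = s(x)·a(x) + t(x)·f(x) with s(x) ≡ 15x^3 + 9 (mod f), so (15x^3 + 9)·a(x) ≡ 9 (mod f). Multiplying by 9^(-1) ≡ 17 in F_19 gives a(x)^(-1) ≡ 17·(15x^3 + 9) ≡ 8x^3 + 1 (mod f). Check: (7x^3 + 12x^2 + 2x + 12)·(8x^3 + 1) = 18x^6 + x^5 + 16x^4 + 8x^3 + 12x^2 + 2x + 12 ≡ 1 (mod x^4 + 10x^3 + x^2 + 4x + 15).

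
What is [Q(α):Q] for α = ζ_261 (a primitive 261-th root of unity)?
[Q(α):Q] = 168

The minimal polynomial of ζ_261 over Q is the 261-th cyclotomic polynomial Φ_261(x), which is irreducible over Q and has degree φ(261) = 168. Hence [Q(α):Q] = φ(261) = 168.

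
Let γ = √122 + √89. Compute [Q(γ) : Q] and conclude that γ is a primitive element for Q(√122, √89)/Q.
[Q(γ) : Q] = 4 (equivalently, Q(γ) = Q(√122, √89))

Obviously Q(γ) ⊆ Q(√122, √89), and [Q(√122, √89):Q] = 4 (since 122, 89 are distinct squarefree integers > 1 with 10858 not a perfect square). To show equality we compute the minimal polynomial of γ. From γ = √122 + √89: γ^2 = 122 + 2√(10858) + 89 = 211 + 2√(10858), so γ^2 - 211 = 2√(10858); squaring, (γ^2 - 211)^2 = 4·10858, i.e. γ^4 - 422γ^2 + 44521 - 43432 = 0, i.e. γ^4 - 422γ^2 + 1089 = 0. So γ is a root of x^4 - 422x^2 + 1089. This polynomial is irreducible over Q: it has no rational root (each ±√122 ± √89 is irrational), and any factorization into two quadratics over Q would force √(10858) ∈ Q (pairing opposite roots) or √122, √89 ∈ Q (other pairings), all impossible. Hence [Q(γ):Q] = 4 = [Q(√122, √89):Q], so Q(γ) = Q(√122, √89).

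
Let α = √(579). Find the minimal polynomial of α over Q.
m_α(x) = x^2 - 579

α satisfies α^2 - 579 = 0, so x^2 - 579 annihilates α. Since d = 579 is squarefree and ≠ 1, it is not a perfect square in Q, so x^2 - 579 has no rational root and is therefore irreducible over Q (a degree-2 polynomial over a field is irreducible iff it has no root). Hence m_α(x) = x^2 - 579.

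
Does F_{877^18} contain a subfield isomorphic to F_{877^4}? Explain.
No: F_{877^4} is not a subfield of F_{877^18}

F_{p^m} embeds in F_{p^n} iff m | n. Here 4 ∤ 18 (since 18 = 4·4 + 2 with remainder 2 ≠ 0), so F_{877^4} is not a subfield of F_{877^18}. Equivalently: if it were, the tower law would give 4 = [F_{877^4}:F_877] dividing [F_{877^18}:F_877] = 18, contradiction.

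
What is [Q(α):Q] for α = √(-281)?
[Q(α):Q] = 2

[Q(α):Q] equals the degree of the minimal polynomial of α. Here α^2 = -281 and x^2 + 281 is irreducible (d = -281 is squarefree, ≠ 1, hence not a square), so deg(m_α) = 2. Thus [Q(α):Q] = 2.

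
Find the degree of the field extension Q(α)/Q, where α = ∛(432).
[Q(α):Q] = 3

The minimal polynomial of α is x^3 - 432, irreducible over Q since 432 is not a perfect cube (so x^3 - 432 has no rational root). Hence [Q(α):Q] = deg(m_α) = 3.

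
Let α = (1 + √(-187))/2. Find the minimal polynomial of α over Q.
m_α(x) = x^2 - x + 47

From 2α - 1 = √(-187), squaring gives (2α - 1)^2 = -187, i.e. 4α^2 - 4α + 1 = -187, so α^2 - α + (1 + 187)/4 = 0. Since -187 ≡ 1 (mod 4), (1 + 187)/4 = 47 ∈ Z. The polynomial x^2 - x + 47 has discriminant 1 - 4·(47) = -187, which is not a perfect square in Q (d = -187 is squarefree and ≠ 1), so x^2 - x + 47 is irreducible over Q. It is the minimal polynomial of α.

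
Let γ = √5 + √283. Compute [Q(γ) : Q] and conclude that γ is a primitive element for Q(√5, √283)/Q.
[Q(γ) : Q] = 4 (equivalently, Q(γ) = Q(√5, √283))

Obviously Q(γ) ⊆ Q(√5, √283), and [Q(√5, √283):Q] = 4 (since 5, 283 are distinct squarefree integers > 1 with 1415 not a perfect square). To show equality we compute the minimal polynomial of γ. From γ = √5 + √283: γ^2 = 5 + 2√(1415) + 283 = 288 + 2√(1415), so γ^2 - 288 = 2√(1415); squaring, (γ^2 - 288)^2 = 4·1415, i.e. γ^4 - 576γ^2 + 82944 - 5660 = 0, i.e. γ^4 - 576γ^2 + 77284 = 0. So γ is a root of x^4 - 576x^2 + 77284. This polynomial is irreducible over Q: it has no rational root (each ±√5 ± √283 is irrational), and any factorization into two quadratics over Q would force √(1415) ∈ Q (pairing opposite roots) or √5, √283 ∈ Q (other pairings), all impossible. Hence [Q(γ):Q] = 4 = [Q(√5, √283):Q], so Q(γ) = Q(√5, √283).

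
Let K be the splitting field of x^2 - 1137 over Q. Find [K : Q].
[K : Q] = 2

f(x) = x^2 - 1137 factors as (x - √1137)(x + √1137). The splitting field is K = Q(√1137). Since 1137 is squarefree and > 1, it is not a perfect square, so x^2 - 1137 is irreducible over Q and [Q(√1137) : Q] = 2. Hence [K : Q] = 2.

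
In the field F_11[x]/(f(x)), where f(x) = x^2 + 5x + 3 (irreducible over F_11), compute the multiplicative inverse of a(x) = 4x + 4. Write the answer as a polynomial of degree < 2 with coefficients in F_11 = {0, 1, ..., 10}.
a(x)^(-1) ≡ 3x + 1 (mod f(x))

Since f is irreducible over F_11, F_11[x]/(f) is a field and a(x) ≠ 0 has an inverse. Apply the extended Euclidean algorithm to f(x) and a(x) in F_11[x]: f(x) = (3x + 1)·a(x) + (10). The last nonzero remainder is the constant 10 = gcd(f, a) in F_11. Back-substituting through the division chain expresses 10 = s(x)·a(x) + t(x)·f(x) with s(x) ≡ 8x + 10 (mod f), so (8x + 10)·a(x) ≡ 10 (mod f). Multiplying by 10^(-1) ≡ 10 in F_11 gives a(x)^(-1) ≡ 10·(8x + 10) ≡ 3x + 1 (mod f). Check: (4x + 4)·(3x + 1) = x^2 + 5x + 4 ≡ 1 (mod x^2 + 5x + 3).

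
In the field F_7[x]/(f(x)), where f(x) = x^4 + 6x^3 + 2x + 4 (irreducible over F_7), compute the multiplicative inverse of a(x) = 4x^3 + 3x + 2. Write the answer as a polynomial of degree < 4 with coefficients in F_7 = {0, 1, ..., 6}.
a(x)^(-1) ≡ 2x^2 + 4x + 3 (mod f(x))

Since f is irreducible over F_7, F_7[x]/(f) is a field and a(x) ≠ 0 has an inverse. Apply the extended Euclidean algorithm to f(x) and a(x) in F_7[x]: f(x) = (2x + 5)·a(x) + (x^2 + 4x + 1);  a(x) = (4x + 5)·(x^2 + 4x + 1) + (4). The last nonzero remainder is the constant 4 = gcd(f, a) in F_7. Back-substituting through the division chain expresses 4 = s(x)·a(x) + t(x)·f(x) with s(x) ≡ x^2 + 2x + 5 (mod f), so (x^2 + 2x + 5)·a(x) ≡ 4 (mod f). Multiplying by 4^(-1) ≡ 2 in F_7 gives a(x)^(-1) ≡ 2·(x^2 + 2x + 5) ≡ 2x^2 + 4x + 3 (mod f). Check: (4x^3 + 3x + 2)·(2x^2 + 4x + 3) = x^5 + 2x^4 + 4x^3 + 2x^2 + 3x + 6 ≡ 1 (mod x^4 + 6x^3 + 2x + 4).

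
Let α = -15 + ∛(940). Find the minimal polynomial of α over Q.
m_α(x) = x^3 + 45x^2 + 675x + 2435

Set β = α + 15 = ∛(940), so β^3 = 940. Then (α + 15)^3 - 940 = 0, i.e. α is a root of g(x) = (x + 15)^3 - 940 = x^3 + 45x^2 + 675x + 2435. Since g(x) = h(x + 15) where h(x) = x^3 - 940, and h is irreducible over Q (because 940 is not a perfect cube, so h has no rational root, and a monic cubic with no rational root is irreducible), g is also irreducible (irreducibility is preserved under the substitution x → x + 15). Hence m_α(x) = x^3 + 45x^2 + 675x + 2435.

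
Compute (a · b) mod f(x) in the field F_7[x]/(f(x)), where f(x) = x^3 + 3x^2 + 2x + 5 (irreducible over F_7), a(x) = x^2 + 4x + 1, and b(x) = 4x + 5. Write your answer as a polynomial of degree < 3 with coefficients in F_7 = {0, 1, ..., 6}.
a · b ≡ 2x^2 + 2x + 6 (mod f(x))

Multiply in F_7[x]: a(x)·b(x) = (x^2 + 4x + 1)·(4x + 5) = 4x^3 + 3x + 5. This has degree ≥ 3, so divide by f(x) over F_7: 4x^3 + 3x + 5 = (4)·(x^3 + 3x^2 + 2x + 5) + (2x^2 + 2x + 6). Hence a·b ≡ 2x^2 + 2x + 6 (mod f). (F_7[x]/(f) is a field with 7^3 = 343 elements since f is irreducible of degree 3.)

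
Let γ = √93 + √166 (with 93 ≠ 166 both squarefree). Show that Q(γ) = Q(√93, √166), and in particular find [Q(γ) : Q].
[Q(γ) : Q] = 4 (equivalently, Q(γ) = Q(√93, √166))

Obviously Q(γ) ⊆ Q(√93, √166), and [Q(√93, √166):Q] = 4 (since 93, 166 are distinct squarefree integers > 1 with 15438 not a perfect square). To show equality we compute the minimal polynomial of γ. From γ = √93 + √166: γ^2 = 93 + 2√(15438) + 166 = 259 + 2√(15438), so γ^2 - 259 = 2√(15438); squaring, (γ^2 - 259)^2 = 4·15438, i.e. γ^4 - 518γ^2 + 67081 - 61752 = 0, i.e. γ^4 - 518γ^2 + 5329 = 0. So γ is a root of x^4 - 518x^2 + 5329. This polynomial is irreducible over Q: it has no rational root (each ±√93 ± √166 is irrational), and any factorization into two quadratics over Q would force √(15438) ∈ Q (pairing opposite roots) or √93, √166 ∈ Q (other pairings), all impossible. Hence [Q(γ):Q] = 4 = [Q(√93, √166):Q], so Q(γ) = Q(√93, √166).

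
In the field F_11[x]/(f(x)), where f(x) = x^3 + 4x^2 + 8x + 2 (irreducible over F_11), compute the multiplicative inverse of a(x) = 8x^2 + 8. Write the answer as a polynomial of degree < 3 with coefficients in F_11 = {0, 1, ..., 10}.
a(x)^(-1) ≡ 3x^2 + 5x + 4 (mod f(x))

Since f is irreducible over F_11, F_11[x]/(f) is a field and a(x) ≠ 0 has an inverse. Apply the extended Euclidean algorithm to f(x) and a(x) in F_11[x]: f(x) = (7x + 6)·a(x) + (7x + 9);  a(x) = (9x + 1)·(7x + 9) + (10). The last nonzero remainder is the constant 10 = gcd(f, a) in F_11. Back-substituting through the division chain expresses 10 = s(x)·a(x) + t(x)·f(x) with s(x) ≡ 8x^2 + 6x + 7 (mod f), so (8x^2 + 6x + 7)·a(x) ≡ 10 (mod f). Multiplying by 10^(-1) ≡ 10 in F_11 gives a(x)^(-1) ≡ 10·(8x^2 + 6x + 7) ≡ 3x^2 + 5x + 4 (mod f). Check: (8x^2 + 8)·(3x^2 + 5x + 4) = 2x^4 + 7x^3 + x^2 + 7x + 10 ≡ 1 (mod x^3 + 4x^2 + 8x + 2).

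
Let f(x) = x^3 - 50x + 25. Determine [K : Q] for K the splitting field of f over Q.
[K : Q] = 6

By the rational root test, any rational root of the monic integer polynomial f(x) = x^3 - 50x + 25 must be an integer dividing the constant term 25, i.e. one of ±{1, 5, 25}. Evaluating: f(1) = -24, f(-1) = 74, f(5) = -100, f(-5) = 150, f(25) = 14400, f(-25) = -14350; none is 0, so f has no rational root and is therefore irreducible over Q (a cubic with no linear factor over a field is irreducible). For an irreducible cubic, the Galois group is A_3 or S_3 according as the discriminant disc(f) = -4a^3 - 27b^2 = -4·(-50)^3 - 27·(25)^2 = 483125 is or is not a square in Q. Here disc(f) = 483125 is not a perfect square in Q, so the Galois group of f over Q is not contained in A_3 and must be all of S_3. The splitting field has degree |S_3| = 6 over Q, so [K : Q] = 6.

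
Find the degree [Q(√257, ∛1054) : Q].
[Q(√257, ∛1054) : Q] = 6

Let L = Q(√257, ∛1054). Since Q(√257) ⊂ L and [Q(√257):Q] = 2, the tower law gives 2 | [L:Q]. Likewise Q(∛1054) ⊂ L with [Q(∛1054):Q] = 3 (because 1054 is not a perfect cube), so 3 | [L:Q]. As gcd(2,3) = 1, [L:Q] is divisible by 6. Conversely L is generated over Q by √257 and ∛1054, so [L:Q] ≤ 2·3 = 6. Therefore [Q(√257, ∛1054) : Q] = 6.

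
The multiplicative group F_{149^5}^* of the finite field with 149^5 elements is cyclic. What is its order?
|F_{149^5}^*| = 73439775748

F_{149^5} has 149^5 = 73439775749 elements; its multiplicative group consists of all nonzero elements, so |F_{149^5}^*| = 73439775749 - 1 = 73439775748. (It is cyclic since any finite subgroup of the multiplicative group of a field is cyclic.)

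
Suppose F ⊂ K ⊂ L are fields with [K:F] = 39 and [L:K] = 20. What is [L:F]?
[L:F] = 780

The tower law says that for any tower of field extensions F ⊂ K ⊂ L with finite degrees, [L:F] = [L:K] · [K:F]. Here this gives [L:F] = 20 · 39 = 780.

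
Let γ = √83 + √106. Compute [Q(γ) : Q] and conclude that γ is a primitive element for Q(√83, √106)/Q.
[Q(γ) : Q] = 4 (equivalently, Q(γ) = Q(√83, √106))

Obviously Q(γ) ⊆ Q(√83, √106), and [Q(√83, √106):Q] = 4 (since 83, 106 are distinct squarefree integers > 1 with 8798 not a perfect square). To show equality we compute the minimal polynomial of γ. From γ = √83 + √106: γ^2 = 83 + 2√(8798) + 106 = 189 + 2√(8798), so γ^2 - 189 = 2√(8798); squaring, (γ^2 - 189)^2 = 4·8798, i.e. γ^4 - 378γ^2 + 35721 - 35192 = 0, i.e. γ^4 - 378γ^2 + 529 = 0. So γ is a root of x^4 - 378x^2 + 529. This polynomial is irreducible over Q: it has no rational root (each ±√83 ± √106 is irrational), and any factorization into two quadratics over Q would force √(8798) ∈ Q (pairing opposite roots) or √83, √106 ∈ Q (other pairings), all impossible. Hence [Q(γ):Q] = 4 = [Q(√83, √106):Q], so Q(γ) = Q(√83, √106).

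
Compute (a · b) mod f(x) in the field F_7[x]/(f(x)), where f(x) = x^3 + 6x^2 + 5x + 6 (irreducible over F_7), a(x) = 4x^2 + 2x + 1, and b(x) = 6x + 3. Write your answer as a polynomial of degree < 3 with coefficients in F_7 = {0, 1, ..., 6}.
a · b ≡ 6x^2 + 4x + 6 (mod f(x))

Multiply in F_7[x]: a(x)·b(x) = (4x^2 + 2x + 1)·(6x + 3) = 3x^3 + 3x^2 + 5x + 3. This has degree ≥ 3, so divide by f(x) over F_7: 3x^3 + 3x^2 + 5x + 3 = (3)·(x^3 + 6x^2 + 5x + 6) + (6x^2 + 4x + 6). Hence a·b ≡ 6x^2 + 4x + 6 (mod f). (F_7[x]/(f) is a field with 7^3 = 343 elements since f is irreducible of degree 3.)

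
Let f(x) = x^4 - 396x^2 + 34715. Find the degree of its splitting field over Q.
[K : Q] = 4

Solving the quadratic in x^2: x^2 = (396 ± √(396^2 - 4·34715))/2 = (396 ± √17956)/2 = (396 ± 134)/2, giving x^2 = 265 or x^2 = 131. So f(x) = (x^2 - 265)(x^2 - 131) and the roots of f are ±√265, ±√131. Hence the splitting field is K = Q(√265, √131). Since 265 and 131 are distinct squarefree integers > 1, their product 34715 is not a perfect square, so √131 ∉ Q(√265). By the tower law [K:Q] = [Q(√265,√131):Q(√265)] · [Q(√265):Q] = 2 · 2 = 4.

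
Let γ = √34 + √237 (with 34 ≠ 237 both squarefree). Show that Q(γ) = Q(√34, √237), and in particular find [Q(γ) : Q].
[Q(γ) : Q] = 4 (equivalently, Q(γ) = Q(√34, √237))

Obviously Q(γ) ⊆ Q(√34, √237), and [Q(√34, √237):Q] = 4 (since 34, 237 are distinct squarefree integers > 1 with 8058 not a perfect square). To show equality we compute the minimal polynomial of γ. From γ = √34 + √237: γ^2 = 34 + 2√(8058) + 237 = 271 + 2√(8058), so γ^2 - 271 = 2√(8058); squaring, (γ^2 - 271)^2 = 4·8058, i.e. γ^4 - 542γ^2 + 73441 - 32232 = 0, i.e. γ^4 - 542γ^2 + 41209 = 0. So γ is a root of x^4 - 542x^2 + 41209. This polynomial is irreducible over Q: it has no rational root (each ±√34 ± √237 is irrational), and any factorization into two quadratics over Q would force √(8058) ∈ Q (pairing opposite roots) or √34, √237 ∈ Q (other pairings), all impossible. Hence [Q(γ):Q] = 4 = [Q(√34, √237):Q], so Q(γ) = Q(√34, √237).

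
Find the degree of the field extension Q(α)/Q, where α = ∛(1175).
[Q(α):Q] = 3

The minimal polynomial of α is x^3 - 1175, irreducible over Q since 1175 is not a perfect cube (so x^3 - 1175 has no rational root). Hence [Q(α):Q] = deg(m_α) = 3.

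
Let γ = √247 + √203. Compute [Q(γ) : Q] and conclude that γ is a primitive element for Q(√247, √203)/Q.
[Q(γ) : Q] = 4 (equivalently, Q(γ) = Q(√247, √203))

Obviously Q(γ) ⊆ Q(√247, √203), and [Q(√247, √203):Q] = 4 (since 247, 203 are distinct squarefree integers > 1 with 50141 not a perfect square). To show equality we compute the minimal polynomial of γ. From γ = √247 + √203: γ^2 = 247 + 2√(50141) + 203 = 450 + 2√(50141), so γ^2 - 450 = 2√(50141); squaring, (γ^2 - 450)^2 = 4·50141, i.e. γ^4 - 900γ^2 + 202500 - 200564 = 0, i.e. γ^4 - 900γ^2 + 1936 = 0. So γ is a root of x^4 - 900x^2 + 1936. This polynomial is irreducible over Q: it has no rational root (each ±√247 ± √203 is irrational), and any factorization into two quadratics over Q would force √(50141) ∈ Q (pairing opposite roots) or √247, √203 ∈ Q (other pairings), all impossible. Hence [Q(γ):Q] = 4 = [Q(√247, √203):Q], so Q(γ) = Q(√247, √203).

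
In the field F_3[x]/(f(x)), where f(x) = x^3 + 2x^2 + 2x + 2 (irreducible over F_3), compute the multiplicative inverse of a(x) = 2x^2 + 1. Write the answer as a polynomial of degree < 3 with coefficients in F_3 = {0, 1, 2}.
a(x)^(-1) ≡ x + 2 (mod f(x))

Since f is irreducible over F_3, F_3[x]/(f) is a field and a(x) ≠ 0 has an inverse. Apply the extended Euclidean algorithm to f(x) and a(x) in F_3[x]: f(x) = (2x + 1)·a(x) + (1). The last nonzero remainder is the constant 1 = gcd(f, a) in F_3. Back-substituting through the division chain expresses 1 = s(x)·a(x) + t(x)·f(x) with s(x) ≡ x + 2 (mod f), so a(x)^(-1) ≡ s(x) = x + 2 (mod f). Check: (2x^2 + 1)·(x + 2) = 2x^3 + x^2 + x + 2 ≡ 1 (mod x^3 + 2x^2 + 2x + 2).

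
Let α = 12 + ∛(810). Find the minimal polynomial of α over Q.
m_α(x) = x^3 - 36x^2 + 432x - 2538

Set β = α - 12 = ∛(810), so β^3 = 810. Then (α - 12)^3 - 810 = 0, i.e. α is a root of g(x) = (x - 12)^3 - 810 = x^3 - 36x^2 + 432x - 2538. Since g(x) = h(x - 12) where h(x) = x^3 - 810, and h is irreducible over Q (because 810 is not a perfect cube, so h has no rational root, and a monic cubic with no rational root is irreducible), g is also irreducible (irreducibility is preserved under the substitution x → x - 12). Hence m_α(x) = x^3 - 36x^2 + 432x - 2538.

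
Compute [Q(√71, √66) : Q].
[Q(√71, √66) : Q] = 4

[Q(√71):Q] = 2 (min poly x^2 - 71, irreducible since 71 is squarefree > 1). For the top step, suppose √66 ∈ Q(√71), say √66 = c + d√71 with c, d ∈ Q. Squaring: 66 = c^2 + 71d^2 + 2cd√71. Since √71 ∉ Q this forces 2cd = 0. If d = 0 then √66 = c ∈ Q, contradicting 66 squarefree > 1. If c = 0 then 66 = 71d^2, so 71·66 = (71d)^2 is a perfect square in Q — but 71·66 = 4686 is not a perfect square (since 71 and 66 are distinct squarefree integers). Contradiction. Hence √66 ∉ Q(√71), so x^2 - 66 stays irreducible over Q(√71) and [Q(√71, √66) : Q(√71)] = 2. By the tower law, [Q(√71, √66) : Q] = 2 · 2 = 4.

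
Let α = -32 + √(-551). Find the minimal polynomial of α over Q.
m_α(x) = x^2 + 64x + 1575

From α + 32 = √(-551), squaring gives (α + 32)^2 = -551, i.e. α^2 + 64α + 1024 = -551, so α^2 + 64α + 1575 = 0. The discriminant of x^2 + 64x + 1575 is (64)^2 - 4·(1575) = 4096 - 6300 = -2204, and 4·(-551) is not a perfect square in Q since -551 is squarefree and ≠ 1. Hence x^2 + 64x + 1575 is irreducible over Q and is the minimal polynomial of α.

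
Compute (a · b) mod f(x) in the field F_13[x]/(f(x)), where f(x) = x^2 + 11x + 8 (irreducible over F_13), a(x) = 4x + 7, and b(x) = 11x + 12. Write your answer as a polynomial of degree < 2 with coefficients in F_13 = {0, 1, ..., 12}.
a · b ≡ 5x + 5 (mod f(x))

Multiply in F_13[x]: a(x)·b(x) = (4x + 7)·(11x + 12) = 5x^2 + 8x + 6. This has degree ≥ 2, so divide by f(x) over F_13: 5x^2 + 8x + 6 = (5)·(x^2 + 11x + 8) + (5x + 5). Hence a·b ≡ 5x + 5 (mod f). (F_13[x]/(f) is a field with 13^2 = 169 elements since f is irreducible of degree 2.)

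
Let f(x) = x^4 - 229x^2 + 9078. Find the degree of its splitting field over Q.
[K : Q] = 4

Solving the quadratic in x^2: x^2 = (229 ± √(229^2 - 4·9078))/2 = (229 ± √16129)/2 = (229 ± 127)/2, giving x^2 = 178 or x^2 = 51. So f(x) = (x^2 - 178)(x^2 - 51) and the roots of f are ±√178, ±√51. Hence the splitting field is K = Q(√178, √51). Since 178 and 51 are distinct squarefree integers > 1, their product 9078 is not a perfect square, so √51 ∉ Q(√178). By the tower law [K:Q] = [Q(√178,√51):Q(√178)] · [Q(√178):Q] = 2 · 2 = 4.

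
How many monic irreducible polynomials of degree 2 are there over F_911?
There are 414505 monic irreducible polynomials of degree 2 over F_911

Each element of F_{911^2} that lies in no proper subfield is a root of exactly one monic irreducible of degree 2 over F_911, and each such polynomial has 2 distinct roots in F_{911^2}. By Möbius inversion the count is N_911(2) = (1/2) Σ_{d|2} μ(2/d) · 911^d = (1/2)(μ(2)·911^1 + μ(1)·911^2) = 829010/2 = 414505.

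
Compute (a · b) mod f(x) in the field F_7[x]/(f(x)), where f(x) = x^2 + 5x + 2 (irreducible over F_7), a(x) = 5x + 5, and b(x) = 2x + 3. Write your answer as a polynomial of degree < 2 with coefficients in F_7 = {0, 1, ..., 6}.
a · b ≡ 3x + 2 (mod f(x))

Multiply in F_7[x]: a(x)·b(x) = (5x + 5)·(2x + 3) = 3x^2 + 4x + 1. This has degree ≥ 2, so divide by f(x) over F_7: 3x^2 + 4x + 1 = (3)·(x^2 + 5x + 2) + (3x + 2). Hence a·b ≡ 3x + 2 (mod f). (F_7[x]/(f) is a field with 7^2 = 49 elements since f is irreducible of degree 2.)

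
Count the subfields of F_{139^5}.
F_{139^5} has 2 subfields

The subfields of F_{p^n} are exactly the fields F_{p^d} for d | n (each is the fixed field of the unique index-d subgroup of Gal(F_{p^n}/F_p) ≅ Z/nZ). The divisors of n = 5 are {1, 5}, giving 2 subfields: F_{139^1}, F_{139^5}.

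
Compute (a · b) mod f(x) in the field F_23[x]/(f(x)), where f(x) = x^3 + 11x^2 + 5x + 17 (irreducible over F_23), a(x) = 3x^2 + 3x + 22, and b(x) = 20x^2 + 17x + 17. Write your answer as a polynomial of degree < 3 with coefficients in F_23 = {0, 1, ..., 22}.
a · b ≡ 2x^2 + 11x + 1 (mod f(x))

Multiply in F_23[x]: a(x)·b(x) = (3x^2 + 3x + 22)·(20x^2 + 17x + 17) = 14x^4 + 19x^3 + 13x^2 + 11x + 6. This has degree ≥ 3, so divide by f(x) over F_23: 14x^4 + 19x^3 + 13x^2 + 11x + 6 = (14x + 3)·(x^3 + 11x^2 + 5x + 17) + (2x^2 + 11x + 1). Hence a·b ≡ 2x^2 + 11x + 1 (mod f). (F_23[x]/(f) is a field with 23^3 = 12167 elements since f is irreducible of degree 3.)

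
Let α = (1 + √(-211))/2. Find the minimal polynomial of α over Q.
m_α(x) = x^2 - x + 53

From 2α - 1 = √(-211), squaring gives (2α - 1)^2 = -211, i.e. 4α^2 - 4α + 1 = -211, so α^2 - α + (1 + 211)/4 = 0. Since -211 ≡ 1 (mod 4), (1 + 211)/4 = 53 ∈ Z. The polynomial x^2 - x + 53 has discriminant 1 - 4·(53) = -211, which is not a perfect square in Q (d = -211 is squarefree and ≠ 1), so x^2 - x + 53 is irreducible over Q. It is the minimal polynomial of α.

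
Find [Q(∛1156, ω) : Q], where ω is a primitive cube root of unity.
[Q(∛1156, ω) : Q] = 6

[Q(∛1156):Q] = 3 (min poly x^3 - 1156, irreducible since 1156 is not a perfect cube). [Q(ω):Q] = 2 (min poly x^2 + x + 1). Since Q(∛1156) ⊂ R and ω ∉ R, we have ω ∉ Q(∛1156), so x^2 + x + 1 remains irreducible over Q(∛1156) and [Q(∛1156, ω) : Q(∛1156)] = 2. By the tower law, [Q(∛1156, ω) : Q] = 3 · 2 = 6. (In fact Q(∛1156, ω) is the splitting field of x^3 - 1156 over Q.)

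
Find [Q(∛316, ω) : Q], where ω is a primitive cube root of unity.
[Q(∛316, ω) : Q] = 6

[Q(∛316):Q] = 3 (min poly x^3 - 316, irreducible since 316 is not a perfect cube). [Q(ω):Q] = 2 (min poly x^2 + x + 1). Since Q(∛316) ⊂ R and ω ∉ R, we have ω ∉ Q(∛316), so x^2 + x + 1 remains irreducible over Q(∛316) and [Q(∛316, ω) : Q(∛316)] = 2. By the tower law, [Q(∛316, ω) : Q] = 3 · 2 = 6. (In fact Q(∛316, ω) is the splitting field of x^3 - 316 over Q.)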